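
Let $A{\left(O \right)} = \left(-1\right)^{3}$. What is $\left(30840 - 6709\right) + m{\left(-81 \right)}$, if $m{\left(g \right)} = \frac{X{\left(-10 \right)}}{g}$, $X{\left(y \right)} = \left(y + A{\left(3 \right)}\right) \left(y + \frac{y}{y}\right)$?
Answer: $\frac{217168}{9} \approx 24130.0$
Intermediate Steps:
$A{\left(O \right)} = -1$
$X{\left(y \right)} = \left(1 + y\right) \left(-1 + y\right)$ ($X{\left(y \right)} = \left(y - 1\right) \left(y + \frac{y}{y}\right) = \left(-1 + y\right) \left(y + 1\right) = \left(-1 + y\right) \left(1 + y\right) = \left(1 + y\right) \left(-1 + y\right)$)
$m{\left(g \right)} = \frac{99}{g}$ ($m{\left(g \right)} = \frac{-1 + \left(-10\right)^{2}}{g} = \frac{-1 + 100}{g} = \frac{99}{g}$)
$\left(30840 - 6709\right) + m{\left(-81 \right)} = \left(30840 - 6709\right) + \frac{99}{-81} = 24131 + 99 \left(- \frac{1}{81}\right) = 24131 - \frac{11}{9} = \frac{217168}{9}$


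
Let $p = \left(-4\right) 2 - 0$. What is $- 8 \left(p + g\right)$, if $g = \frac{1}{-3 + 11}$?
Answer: $63$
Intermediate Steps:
$g = \frac{1}{8} \approx 0.125$
$p = -8$ ($p = -8 + \left(-1 + 1\right) = -8 + 0 = -8$)
$- 8 \left(p + g\right) = - 8 \left(-8 + \frac{1}{8}\right) = \left(-8\right) \left(- \frac{63}{8}\right) = 63$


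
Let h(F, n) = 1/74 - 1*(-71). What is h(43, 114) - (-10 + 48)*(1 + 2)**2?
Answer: -20053/74 ≈ -270.99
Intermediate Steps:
h(F, n) = 5255/74 (h(F, n) = 1/74 + 71 = 5255/74)
h(43, 114) - (-10 + 48)*(1 + 2)**2 = 5255/74 - (-10 + 48)*(1 + 2)**2 = 5255/74 - 38*3**2 = 5255/74 - 38*9 = 5255/74 - 1*342 = 5255/74 - 342 = -20053/74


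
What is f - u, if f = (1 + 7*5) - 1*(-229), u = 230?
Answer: 35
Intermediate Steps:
f = 265 (f = (1 + 35) + 229 = 36 + 229 = 265)
f - u = 265 - 1*230 = 265 - 230 = 35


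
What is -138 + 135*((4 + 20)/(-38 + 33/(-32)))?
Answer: -276042/1249 ≈ -221.01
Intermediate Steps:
-138 + 135*((4 + 20)/(-38 + 33/(-32))) = -138 + 135*(24/(-38 + 33*(-1/32))) = -138 + 135*(24/(-38 - 33/32)) = -138 + 135*(24/(-1249/32)) = -138 + 135*(24*(-32/1249)) = -138 + 135*(-768/1249) = -138 - 103680/1249 = -276042/1249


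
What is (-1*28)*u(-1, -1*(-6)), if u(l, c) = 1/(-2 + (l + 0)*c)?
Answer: 7/2 ≈ 3.5000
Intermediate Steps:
u(l, c) = 1/(-2 + c*l) (u(l, c) = 1/(-2 + l*c) = 1/(-2 + c*l))
(-1*28)*u(-1, -1*(-6)) = (-1*28)/(-2 - 1*(-6)*(-1)) = -28/(-2 + 6*(-1)) = -28/(-2 - 6) = -28/(-8) = -28*(-1/8) = 7/2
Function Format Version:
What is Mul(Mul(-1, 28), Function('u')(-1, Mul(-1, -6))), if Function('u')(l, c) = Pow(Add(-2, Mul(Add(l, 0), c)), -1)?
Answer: Rational(7, 2) ≈ 3.5000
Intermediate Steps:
Function('u')(l, c) = Pow(Add(-2, Mul(c, l)), -1) (Function('u')(l, c) = Pow(Add(-2, Mul(l, c)), -1) = Pow(Add(-2, Mul(c, l)), -1))
Mul(Mul(-1, 28), Function('u')(-1, Mul(-1, -6))) = Mul(Mul(-1, 28), Pow(Add(-2, Mul(Mul(-1, -6), -1)), -1)) = Mul(-28, Pow(Add(-2, Mul(6, -1)), -1)) = Mul(-28, Pow(Add(-2, -6), -1)) = Mul(-28, Pow(-8, -1)) = Mul(-28, Rational(-1, 8)) = Rational(7, 2)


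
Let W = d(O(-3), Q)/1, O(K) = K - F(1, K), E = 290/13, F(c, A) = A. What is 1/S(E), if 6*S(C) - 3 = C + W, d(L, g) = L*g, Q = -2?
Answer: 78/329 ≈ 0.23708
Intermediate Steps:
E = 290/13 (E = 290*(1/13) = 290/13 ≈ 22.308)
O(K) = 0 (O(K) = K - K = 0)
W = 0 (W = (0*(-2))/1 = 0*1 = 0)
S(C) = ½ + C/6 (S(C) = ½ + (C + 0)/6 = ½ + C/6)
1/S(E) = 1/(½ + (⅙)*(290/13)) = 1/(½ + 145/39) = 1/(329/78) = 78/329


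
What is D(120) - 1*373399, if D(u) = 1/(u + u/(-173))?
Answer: -7706955187/20640 ≈ -3.7340e+5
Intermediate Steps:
D(u) = 173/(172*u) (D(u) = 1/(u + u*(-1/173)) = 1/(u - u/173) = 1/(172*u/173) = 173/(172*u))
D(120) - 1*373399 = (173/172)/120 - 1*373399 = (173/172)*(1/120) - 373399 = 173/20640 - 373399 = -7706955187/20640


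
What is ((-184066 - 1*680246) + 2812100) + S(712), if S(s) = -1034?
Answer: 1946754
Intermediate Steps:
((-184066 - 1*680246) + 2812100) + S(712) = ((-184066 - 1*680246) + 2812100) - 1034 = ((-184066 - 680246) + 2812100) - 1034 = (-864312 + 2812100) - 1034 = 1947788 - 1034 = 1946754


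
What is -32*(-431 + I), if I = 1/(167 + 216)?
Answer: 5282304/383 ≈ 13792.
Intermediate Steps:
I = 1/383 ≈ 0.0026110
-32*(-431 + I) = -32*(-431 + 1/383) = -32*(-165072/383) = 5282304/383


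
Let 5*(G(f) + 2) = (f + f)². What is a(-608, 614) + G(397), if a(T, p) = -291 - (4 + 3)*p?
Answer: 607481/5 ≈ 1.2150e+5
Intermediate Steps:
a(T, p) = -291 - 7*p
G(f) = -2 + 4*f²/5 (G(f) = -2 + (f + f)²/5 = -2 + (2*f)²/5 = -2 + (4*f²)/5 = -2 + 4*f²/5)
a(-608, 614) + G(397) = (-291 - 7*614) + (-2 + (⅘)*397²) = (-291 - 4298) + (-2 + (⅘)*157609) = -4589 + (-2 + 630436/5) = -4589 + 630426/5 = 607481/5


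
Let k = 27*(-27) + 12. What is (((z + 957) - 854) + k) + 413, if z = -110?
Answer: -311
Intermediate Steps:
k = -717 (k = -729 + 12 = -717)
(((z + 957) - 854) + k) + 413 = (((-110 + 957) - 854) - 717) + 413 = ((847 - 854) - 717) + 413 = (-7 - 717) + 413 = -724 + 413 = -311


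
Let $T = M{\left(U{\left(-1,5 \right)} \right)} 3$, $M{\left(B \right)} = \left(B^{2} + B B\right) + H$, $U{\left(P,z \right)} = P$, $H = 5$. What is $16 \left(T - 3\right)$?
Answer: $288$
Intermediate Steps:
$M{\left(B \right)} = 5 + 2 B^{2}$ ($M{\left(B \right)} = \left(B^{2} + B B\right) + 5 = \left(B^{2} + B^{2}\right) + 5 = 2 B^{2} + 5 = 5 + 2 B^{2}$)
$T = 21$ ($T = \left(5 + 2 \left(-1\right)^{2}\right) 3 = \left(5 + 2 \cdot 1\right) 3 = \left(5 + 2\right) 3 = 7 \cdot 3 = 21$)
$16 \left(T - 3\right) = 16 \left(21 - 3\right) = 16 \cdot 18 = 288$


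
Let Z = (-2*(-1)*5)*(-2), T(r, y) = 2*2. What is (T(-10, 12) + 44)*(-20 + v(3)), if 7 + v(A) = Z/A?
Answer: -1616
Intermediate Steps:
T(r, y) = 4
Z = -20 (Z = (2*5)*(-2) = 10*(-2) = -20)
v(A) = -7 - 20/A
(T(-10, 12) + 44)*(-20 + v(3)) = (4 + 44)*(-20 + (-7 - 20/3)) = 48*(-20 + (-7 - 20*⅓)) = 48*(-20 + (-7 - 20/3)) = 48*(-20 - 41/3) = 48*(-101/3) = -1616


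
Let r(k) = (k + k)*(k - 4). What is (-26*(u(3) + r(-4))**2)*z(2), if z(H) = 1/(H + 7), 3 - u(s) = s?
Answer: -106496/9 ≈ -11833.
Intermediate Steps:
u(s) = 3 - s
r(k) = 2*k*(-4 + k) (r(k) = (2*k)*(-4 + k) = 2*k*(-4 + k))
z(H) = 1/(7 + H)
(-26*(u(3) + r(-4))**2)*z(2) = (-26*((3 - 1*3) + 2*(-4)*(-4 - 4))**2)/(7 + 2) = -26*((3 - 3) + 2*(-4)*(-8))**2/9 = -26*(0 + 64)**2*(1/9) = -26*64**2*(1/9) = -26*4096*(1/9) = -106496*1/9 = -106496/9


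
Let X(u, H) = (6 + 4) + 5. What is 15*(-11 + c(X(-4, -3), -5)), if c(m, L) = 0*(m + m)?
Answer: -165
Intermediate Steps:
X(u, H) = 15 (X(u, H) = 10 + 5 = 15)
c(m, L) = 0 (c(m, L) = 0*(2*m) = 0)
15*(-11 + c(X(-4, -3), -5)) = 15*(-11 + 0) = 15*(-11) = -165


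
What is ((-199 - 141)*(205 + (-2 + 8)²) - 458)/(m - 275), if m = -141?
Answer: 41199/208 ≈ 198.07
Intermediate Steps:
((-199 - 141)*(205 + (-2 + 8)²) - 458)/(m - 275) = ((-199 - 141)*(205 + (-2 + 8)²) - 458)/(-141 - 275) = (-340*(205 + 6²) - 458)/(-416) = (-340*(205 + 36) - 458)*(-1/416) = (-340*241 - 458)*(-1/416) = (-81940 - 458)*(-1/416) = -82398*(-1/416) = 41199/208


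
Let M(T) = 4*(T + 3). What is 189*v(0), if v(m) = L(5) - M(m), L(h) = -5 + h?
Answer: -2268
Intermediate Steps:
M(T) = 12 + 4*T (M(T) = 4*(3 + T) = 12 + 4*T)
v(m) = -12 - 4*m (v(m) = (-5 + 5) - (12 + 4*m) = 0 + (-12 - 4*m) = -12 - 4*m)
189*v(0) = 189*(-12 - 4*0) = 189*(-12 + 0) = 189*(-12) = -2268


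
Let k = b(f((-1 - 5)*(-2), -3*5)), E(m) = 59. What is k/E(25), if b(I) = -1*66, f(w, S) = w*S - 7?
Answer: -66/59 ≈ -1.1186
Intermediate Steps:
f(w, S) = -7 + S*w (f(w, S) = S*w - 7 = -7 + S*w)
b(I) = -66
k = -66
k/E(25) = -66/59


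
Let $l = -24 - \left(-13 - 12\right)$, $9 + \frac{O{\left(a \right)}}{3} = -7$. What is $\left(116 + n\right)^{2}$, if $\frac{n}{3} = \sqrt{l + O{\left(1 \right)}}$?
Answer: $13033 + 696 i \sqrt{47} \approx 13033.0 + 4771.5 i$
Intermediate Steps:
$O{\left(a \right)} = -48$ ($O{\left(a \right)} = -27 + 3 \left(-7\right) = -27 - 21 = -48$)
$l = 1$ ($l = -24 - -25 = -24 + 25 = 1$)
$n = 3 i \sqrt{47}$ ($n = 3 \sqrt{1 - 48} = 3 \sqrt{-47} = 3 i \sqrt{47} \approx 20.567 i$)
$\left(116 + n\right)^{2} = \left(116 + 3 i \sqrt{47}\right)^{2}$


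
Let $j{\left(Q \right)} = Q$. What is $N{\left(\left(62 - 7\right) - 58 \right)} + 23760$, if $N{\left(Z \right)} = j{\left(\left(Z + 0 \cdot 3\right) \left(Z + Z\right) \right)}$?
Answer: $23778$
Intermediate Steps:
$N{\left(Z \right)} = 2 Z^{2}$ ($N{\left(Z \right)} = \left(Z + 0 \cdot 3\right) \left(Z + Z\right) = \left(Z + 0\right) 2 Z = Z 2 Z = 2 Z^{2}$)
$N{\left(\left(62 - 7\right) - 58 \right)} + 23760 = 2 \left(\left(62 - 7\right) - 58\right)^{2} + 23760 = 2 \left(55 - 58\right)^{2} + 23760 = 2 \left(-3\right)^{2} + 23760 = 2 \cdot 9 + 23760 = 18 + 23760 = 23778$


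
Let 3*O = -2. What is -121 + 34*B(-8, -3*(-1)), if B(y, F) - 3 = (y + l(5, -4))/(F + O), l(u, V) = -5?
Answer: -1459/7 ≈ -208.43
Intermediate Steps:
O = -⅔ (O = (⅓)*(-2) = -⅔ ≈ -0.66667)
B(y, F) = 3 + (-5 + y)/(-⅔ + F) (B(y, F) = 3 + (y - 5)/(F - ⅔) = 3 + (-5 + y)/(-⅔ + F))
-121 + 34*B(-8, -3*(-1)) = -121 + 34*(3*(-7 - 8 + 3*(-3*(-1)))/(-2 + 3*(-3*(-1)))) = -121 + 34*(3*(-7 - 8 + 3*3)/(-2 + 3*3)) = -121 + 34*(3*(-7 - 8 + 9)/(-2 + 9)) = -121 + 34*(3*(-6)/7) = -121 + 34*(3*(⅐)*(-6)) = -121 + 34*(-18/7) = -121 - 612/7 = -1459/7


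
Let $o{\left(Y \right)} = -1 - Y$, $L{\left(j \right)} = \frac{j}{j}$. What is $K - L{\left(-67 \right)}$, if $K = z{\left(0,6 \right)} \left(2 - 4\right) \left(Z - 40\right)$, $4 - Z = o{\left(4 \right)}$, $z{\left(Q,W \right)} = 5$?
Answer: $309$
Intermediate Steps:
$L{\left(j \right)} = 1$
$Z = 9$ ($Z = 4 - \left(-1 - 4\right) = 4 - -5 = 4 + 5 = 9$)
$K = 310$ ($K = 5 \left(2 - 4\right) \left(9 - 40\right) = 5 \left(-2\right) \left(-31\right) = \left(-10\right) \left(-31\right) = 310$)
$K - L{\left(-67 \right)} = 310 - 1 = 309$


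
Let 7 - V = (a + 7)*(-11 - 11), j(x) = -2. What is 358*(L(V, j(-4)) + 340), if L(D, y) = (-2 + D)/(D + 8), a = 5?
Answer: 34056182/279 ≈ 1.2207e+5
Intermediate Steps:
V = 271 (V = 7 - (5 + 7)*(-11 - 11) = 7 - 12*(-22) = 7 - 1*(-264) = 7 + 264 = 271)
L(D, y) = (-2 + D)/(8 + D)
358*(L(V, j(-4)) + 340) = 358*((-2 + 271)/(8 + 271) + 340) = 358*(269/279 + 340) = 358*(95129/279) = 34056182/279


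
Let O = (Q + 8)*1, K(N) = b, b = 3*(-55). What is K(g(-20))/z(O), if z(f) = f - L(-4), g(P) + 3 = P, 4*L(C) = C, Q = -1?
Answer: -165/8 ≈ -20.625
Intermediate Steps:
L(C) = C/4
g(P) = -3 + P
b = -165
K(N) = -165
O = 7 (O = (-1 + 8)*1 = 7*1 = 7)
z(f) = 1 + f (z(f) = f - (-4)/4 = f - 1*(-1) = f + 1 = 1 + f)
K(g(-20))/z(O) = -165/(1 + 7) = -165/8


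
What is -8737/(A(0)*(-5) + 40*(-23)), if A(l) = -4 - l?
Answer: 8737/900 ≈ 9.7078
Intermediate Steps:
-8737/(A(0)*(-5) + 40*(-23)) = -8737/((-4 - 1*0)*(-5) + 40*(-23)) = -8737/((-4 + 0)*(-5) - 920) = -8737/(-4*(-5) - 920) = -8737/(20 - 920) = -8737/(-900) = -8737*(-1/900) = 8737/900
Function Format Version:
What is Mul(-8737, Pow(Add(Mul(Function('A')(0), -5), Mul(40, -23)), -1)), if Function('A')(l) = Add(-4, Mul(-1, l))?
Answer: Rational(8737, 900) ≈ 9.7078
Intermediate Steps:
Mul(-8737, Pow(Add(Mul(Function('A')(0), -5), Mul(40, -23)), -1)) = Mul(-8737, Pow(Add(Mul(Add(-4, Mul(-1, 0)), -5), Mul(40, -23)), -1)) = Mul(-8737, Pow(Add(Mul(Add(-4, 0), -5), -920), -1)) = Mul(-8737, Pow(Add(Mul(-4, -5), -920), -1)) = Mul(-8737, Pow(Add(20, -920), -1)) = Mul(-8737, Pow(-900, -1)) = Mul(-8737, Rational(-1, 900)) = Rational(8737, 900)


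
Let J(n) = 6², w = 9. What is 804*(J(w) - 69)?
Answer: -26532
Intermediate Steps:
J(n) = 36
804*(J(w) - 69) = 804*(36 - 69) = 804*(-33) = -26532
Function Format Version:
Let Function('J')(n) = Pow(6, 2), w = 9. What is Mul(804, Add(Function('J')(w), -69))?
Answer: -26532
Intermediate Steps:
Function('J')(n) = 36
Mul(804, Add(Function('J')(w), -69)) = Mul(804, Add(36, -69)) = Mul(804, -33) = -26532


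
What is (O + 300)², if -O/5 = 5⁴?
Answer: 7980625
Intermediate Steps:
O = -3125 (O = -5*5⁴ = -5*625 = -3125)
(O + 300)² = (-3125 + 300)² = (-2825)² = 7980625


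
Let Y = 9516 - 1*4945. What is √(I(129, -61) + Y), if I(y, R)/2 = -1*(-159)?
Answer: √4889 ≈ 69.921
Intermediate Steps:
I(y, R) = 318 (I(y, R) = 2*(-1*(-159)) = 2*159 = 318)
Y = 4571 (Y = 9516 - 4945 = 4571)
√(I(129, -61) + Y) = √(318 + 4571) = √4889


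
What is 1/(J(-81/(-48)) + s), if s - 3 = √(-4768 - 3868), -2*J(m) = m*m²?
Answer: 40083456/579576090953 - 134217728*I*√2159/579576090953 ≈ 6.916e-5 - 0.01076*I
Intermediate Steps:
J(m) = -m³/2 (J(m) = -m*m²/2 = -m³/2)
s = 3 + 2*I*√2159 (s = 3 + √(-4768 - 3868) = 3 + √(-8636) = 3 + 2*I*√2159 ≈ 3.0 + 92.93*I)
1/(J(-81/(-48)) + s) = 1/(-(-81/(-48))³/2 + (3 + 2*I*√2159)) = 1/(-(-81*(-1/48))³/2 + (3 + 2*I*√2159)) = 1/(-(27/16)³/2 + (3 + 2*I*√2159)) = 1/(-½*19683/4096 + (3 + 2*I*√2159)) = 1/(-19683/8192 + (3 + 2*I*√2159)) = 1/(4893/8192 + 2*I*√2159)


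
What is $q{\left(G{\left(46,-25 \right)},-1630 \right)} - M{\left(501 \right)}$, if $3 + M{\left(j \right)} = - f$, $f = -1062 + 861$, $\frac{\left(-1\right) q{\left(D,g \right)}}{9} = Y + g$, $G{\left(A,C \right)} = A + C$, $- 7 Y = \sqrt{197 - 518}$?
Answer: $14472 + \frac{9 i \sqrt{321}}{7} \approx 14472.0 + 23.035 i$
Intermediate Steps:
$Y = - \frac{i \sqrt{321}}{7}$ ($Y = - \frac{\sqrt{197 - 518}}{7} = - \frac{\sqrt{-321}}{7} = - \frac{i \sqrt{321}}{7} \approx - 2.5595 i$)
$q{\left(D,g \right)} = - 9 g + \frac{9 i \sqrt{321}}{7}$ ($q{\left(D,g \right)} = - 9 \left(- \frac{i \sqrt{321}}{7} + g\right) = - 9 \left(g - \frac{i \sqrt{321}}{7}\right) = - 9 g + \frac{9 i \sqrt{321}}{7}$)
$f = -201$
$M{\left(j \right)} = 198$ ($M{\left(j \right)} = -3 - -201 = -3 + 201 = 198$)
$q{\left(G{\left(46,-25 \right)},-1630 \right)} - M{\left(501 \right)} = \left(\left(-9\right) \left(-1630\right) + \frac{9 i \sqrt{321}}{7}\right) - 198 = \left(14670 + \frac{9 i \sqrt{321}}{7}\right) - 198 = 14472 + \frac{9 i \sqrt{321}}{7}$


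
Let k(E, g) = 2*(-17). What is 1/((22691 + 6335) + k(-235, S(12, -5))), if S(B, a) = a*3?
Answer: 1/28992 ≈ 3.4492e-5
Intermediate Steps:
S(B, a) = 3*a
k(E, g) = -34
1/((22691 + 6335) + k(-235, S(12, -5))) = 1/((22691 + 6335) - 34) = 1/(29026 - 34) = 1/28992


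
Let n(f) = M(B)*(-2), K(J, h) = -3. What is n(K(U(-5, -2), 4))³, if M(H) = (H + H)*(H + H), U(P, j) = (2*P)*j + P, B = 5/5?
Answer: -512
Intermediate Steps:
B = 1 (B = 5*(⅕) = 1)
U(P, j) = P + 2*P*j (U(P, j) = 2*P*j + P = P + 2*P*j)
M(H) = 4*H² (M(H) = (2*H)*(2*H) = 4*H²)
n(f) = -8 (n(f) = (4*1²)*(-2) = (4*1)*(-2) = 4*(-2) = -8)
n(K(U(-5, -2), 4))³ = (-8)³ = -512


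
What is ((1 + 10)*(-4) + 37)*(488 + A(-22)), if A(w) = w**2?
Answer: -6804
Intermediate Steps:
((1 + 10)*(-4) + 37)*(488 + A(-22)) = ((1 + 10)*(-4) + 37)*(488 + (-22)**2) = (11*(-4) + 37)*(488 + 484) = (-44 + 37)*972 = -7*972 = -6804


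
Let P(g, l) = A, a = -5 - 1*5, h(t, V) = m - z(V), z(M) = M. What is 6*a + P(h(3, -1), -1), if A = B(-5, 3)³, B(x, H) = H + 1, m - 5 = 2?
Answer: 4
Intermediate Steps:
m = 7 (m = 5 + 2 = 7)
B(x, H) = 1 + H
A = 64 (A = (1 + 3)³ = 4³ = 64)
h(t, V) = 7 - V
a = -10 (a = -5 - 5 = -10)
P(g, l) = 64
6*a + P(h(3, -1), -1) = 6*(-10) + 64 = -60 + 64 = 4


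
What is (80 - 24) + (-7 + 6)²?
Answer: 57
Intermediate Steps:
(80 - 24) + (-7 + 6)² = 56 + (-1)² = 56 + 1 = 57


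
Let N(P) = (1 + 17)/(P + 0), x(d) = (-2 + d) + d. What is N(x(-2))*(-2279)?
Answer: 6837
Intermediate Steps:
x(d) = -2 + 2*d
N(P) = 18/P
N(x(-2))*(-2279) = (18/(-2 + 2*(-2)))*(-2279) = (18/(-2 - 4))*(-2279) = (18/(-6))*(-2279) = (18*(-⅙))*(-2279) = -3*(-2279) = 6837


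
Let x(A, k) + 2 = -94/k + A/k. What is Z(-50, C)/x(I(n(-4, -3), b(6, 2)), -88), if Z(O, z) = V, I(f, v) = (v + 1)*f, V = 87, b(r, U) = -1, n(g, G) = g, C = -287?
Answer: -3828/41 ≈ -93.366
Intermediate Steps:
I(f, v) = f*(1 + v) (I(f, v) = (1 + v)*f = f*(1 + v))
Z(O, z) = 87
x(A, k) = -2 - 94/k + A/k (x(A, k) = -2 + (-94/k + A/k) = -2 - 94/k + A/k)
Z(-50, C)/x(I(n(-4, -3), b(6, 2)), -88) = 87/(((-94 - 4*(1 - 1) - 2*(-88))/(-88))) = 87/((-(-94 - 4*0 + 176)/88)) = 87/((-(-94 + 0 + 176)/88)) = 87/((-1/88*82)) = 87/(-41/44) = 87*(-44/41) = -3828/41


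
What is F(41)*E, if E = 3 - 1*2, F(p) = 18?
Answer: 18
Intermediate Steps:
E = 1 (E = 3 - 2 = 1)
F(41)*E = 18*1 = 18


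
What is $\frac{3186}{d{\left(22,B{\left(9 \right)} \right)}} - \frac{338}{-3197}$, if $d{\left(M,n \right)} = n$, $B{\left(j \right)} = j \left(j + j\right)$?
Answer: $\frac{189637}{9591} \approx 19.772$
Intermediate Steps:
$B{\left(j \right)} = 2 j^{2}$ ($B{\left(j \right)} = j 2 j = 2 j^{2}$)
$\frac{3186}{d{\left(22,B{\left(9 \right)} \right)}} - \frac{338}{-3197} = \frac{3186}{2 \cdot 9^{2}} - \frac{338}{-3197} = \frac{3186}{2 \cdot 81} - - \frac{338}{3197} = \frac{3186}{162} + \frac{338}{3197} = 3186 \cdot \frac{1}{162} + \frac{338}{3197} = \frac{59}{3} + \frac{338}{3197} = \frac{189637}{9591}$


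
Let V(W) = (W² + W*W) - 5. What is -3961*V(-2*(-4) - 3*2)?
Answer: -11883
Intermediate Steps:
V(W) = -5 + 2*W² (V(W) = (W² + W²) - 5 = 2*W² - 5 = -5 + 2*W²)
-3961*V(-2*(-4) - 3*2) = -3961*(-5 + 2*(-2*(-4) - 3*2)²) = -3961*(-5 + 2*(8 - 6)²) = -3961*(-5 + 2*2²) = -3961*(-5 + 2*4) = -3961*(-5 + 8) = -3961*3 = -11883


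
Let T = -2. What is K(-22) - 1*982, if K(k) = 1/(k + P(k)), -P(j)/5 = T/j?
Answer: -242565/247 ≈ -982.04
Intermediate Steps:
P(j) = 10/j (P(j) = -(-10)/j = 10/j)
K(k) = 1/(k + 10/k)
K(-22) - 1*982 = -22/(10 + (-22)²) - 1*982 = -22/(10 + 484) - 982 = -22/494 - 982 = -22*1/494 - 982 = -11/247 - 982 = -242565/247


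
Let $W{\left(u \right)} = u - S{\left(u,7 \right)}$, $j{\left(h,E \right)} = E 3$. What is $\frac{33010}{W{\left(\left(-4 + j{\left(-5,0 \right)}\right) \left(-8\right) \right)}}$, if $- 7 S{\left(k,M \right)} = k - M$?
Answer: $\frac{231070}{249} \approx 927.99$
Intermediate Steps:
$j{\left(h,E \right)} = 3 E$
$S{\left(k,M \right)} = - \frac{k}{7} + \frac{M}{7}$ ($S{\left(k,M \right)} = - \frac{k - M}{7} = - \frac{k}{7} + \frac{M}{7}$)
$W{\left(u \right)} = -1 + \frac{8 u}{7}$ ($W{\left(u \right)} = u - \left(- \frac{u}{7} + \frac{1}{7} \cdot 7\right) = u - \left(- \frac{u}{7} + 1\right) = u - \left(1 - \frac{u}{7}\right) = u + \left(-1 + \frac{u}{7}\right) = -1 + \frac{8 u}{7}$)
$\frac{33010}{W{\left(\left(-4 + j{\left(-5,0 \right)}\right) \left(-8\right) \right)}} = \frac{33010}{-1 + \frac{8 \left(-4 + 3 \cdot 0\right) \left(-8\right)}{7}} = \frac{33010}{-1 + \frac{8 \left(-4 + 0\right) \left(-8\right)}{7}} = \frac{33010}{-1 + \frac{8 \left(\left(-4\right) \left(-8\right)\right)}{7}} = \frac{33010}{-1 + \frac{8}{7} \cdot 32} = \frac{33010}{-1 + \frac{256}{7}} = \frac{33010}{\frac{249}{7}} = 33010 \cdot \frac{7}{249} = \frac{231070}{249}$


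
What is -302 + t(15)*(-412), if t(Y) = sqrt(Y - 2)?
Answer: -302 - 412*sqrt(13) ≈ -1787.5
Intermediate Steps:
t(Y) = sqrt(-2 + Y)
-302 + t(15)*(-412) = -302 + sqrt(-2 + 15)*(-412) = -302 + sqrt(13)*(-412) = -302 - 412*sqrt(13)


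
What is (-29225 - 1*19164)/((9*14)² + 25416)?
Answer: -48389/41292 ≈ -1.1719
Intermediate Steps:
(-29225 - 1*19164)/((9*14)² + 25416) = (-29225 - 19164)/(126² + 25416) = -48389/(15876 + 25416) = -48389/41292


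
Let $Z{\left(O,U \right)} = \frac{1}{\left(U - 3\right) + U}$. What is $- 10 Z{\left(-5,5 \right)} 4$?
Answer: $- \frac{40}{7} \approx -5.7143$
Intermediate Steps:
$Z{\left(O,U \right)} = \frac{1}{-3 + 2 U}$ ($Z{\left(O,U \right)} = \frac{1}{\left(U - 3\right) + U} = \frac{1}{\left(-3 + U\right) + U} = \frac{1}{-3 + 2 U}$)
$- 10 Z{\left(-5,5 \right)} 4 = - \frac{10}{-3 + 2 \cdot 5} \cdot 4 = - \frac{10}{-3 + 10} \cdot 4 = - \frac{10}{7} \cdot 4 = \left(-10\right) \frac{1}{7} \cdot 4 = \left(- \frac{10}{7}\right) 4 = - \frac{40}{7}$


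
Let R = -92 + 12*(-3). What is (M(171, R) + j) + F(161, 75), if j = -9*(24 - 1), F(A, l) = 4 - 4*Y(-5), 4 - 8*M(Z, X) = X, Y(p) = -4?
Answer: -341/2 ≈ -170.50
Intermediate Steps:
R = -128 (R = -92 - 36 = -128)
M(Z, X) = 1/2 - X/8
F(A, l) = 20 (F(A, l) = 4 - 4*(-4) = 4 + 16 = 20)
j = -207 (j = -9*23 = -207)
(M(171, R) + j) + F(161, 75) = ((1/2 - 1/8*(-128)) - 207) + 20 = ((1/2 + 16) - 207) + 20 = (33/2 - 207) + 20 = -381/2 + 20 = -341/2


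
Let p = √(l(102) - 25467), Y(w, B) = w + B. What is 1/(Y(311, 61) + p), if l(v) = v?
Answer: 124/54583 - I*√25365/163749 ≈ 0.0022718 - 0.00097261*I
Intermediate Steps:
Y(w, B) = B + w
p = I*√25365 (p = √(102 - 25467) = √(-25365) = I*√25365 ≈ 159.26*I)
1/(Y(311, 61) + p) = 1/((61 + 311) + I*√25365) = 1/(372 + I*√25365)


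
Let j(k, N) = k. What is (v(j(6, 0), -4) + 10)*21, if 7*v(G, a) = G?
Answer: 228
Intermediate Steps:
v(G, a) = G/7
(v(j(6, 0), -4) + 10)*21 = ((⅐)*6 + 10)*21 = (6/7 + 10)*21 = (76/7)*21 = 228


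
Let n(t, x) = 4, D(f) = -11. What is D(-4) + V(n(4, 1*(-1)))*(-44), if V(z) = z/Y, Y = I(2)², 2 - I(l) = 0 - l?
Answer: -22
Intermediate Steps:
I(l) = 2 + l (I(l) = 2 - (0 - l) = 2 - (-1)*l = 2 + l)
Y = 16 (Y = (2 + 2)² = 4² = 16)
V(z) = z/16
D(-4) + V(n(4, 1*(-1)))*(-44) = -11 + ((1/16)*4)*(-44) = -11 + (¼)*(-44) = -11 - 11 = -22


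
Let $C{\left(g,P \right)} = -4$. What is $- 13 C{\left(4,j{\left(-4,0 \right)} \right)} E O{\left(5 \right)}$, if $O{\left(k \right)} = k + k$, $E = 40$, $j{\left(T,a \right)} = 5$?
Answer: $20800$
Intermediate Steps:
$O{\left(k \right)} = 2 k$
$- 13 C{\left(4,j{\left(-4,0 \right)} \right)} E O{\left(5 \right)} = \left(-13\right) \left(-4\right) 40 \cdot 2 \cdot 5 = 52 \cdot 40 \cdot 10 = 2080 \cdot 10 = 20800$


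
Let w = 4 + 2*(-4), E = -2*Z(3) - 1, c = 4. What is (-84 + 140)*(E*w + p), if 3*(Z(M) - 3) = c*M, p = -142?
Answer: -4592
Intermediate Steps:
Z(M) = 3 + 4*M/3 (Z(M) = 3 + (4*M)/3 = 3 + 4*M/3)
E = -15 (E = -2*(3 + (4/3)*3) - 1 = -2*(3 + 4) - 1 = -2*7 - 1 = -14 - 1 = -15)
w = -4 (w = 4 - 8 = -4)
(-84 + 140)*(E*w + p) = (-84 + 140)*(-15*(-4) - 142) = 56*(60 - 142) = 56*(-82) = -4592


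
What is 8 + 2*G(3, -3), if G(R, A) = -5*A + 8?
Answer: 54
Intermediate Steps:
G(R, A) = 8 - 5*A
8 + 2*G(3, -3) = 8 + 2*(8 - 5*(-3)) = 8 + 2*(8 + 15) = 8 + 2*23 = 8 + 46 = 54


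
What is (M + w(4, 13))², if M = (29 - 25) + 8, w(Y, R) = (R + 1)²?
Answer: 43264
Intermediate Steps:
w(Y, R) = (1 + R)²
M = 12 (M = 4 + 8 = 12)
(M + w(4, 13))² = (12 + (1 + 13)²)² = (12 + 14²)² = (12 + 196)² = 208² = 43264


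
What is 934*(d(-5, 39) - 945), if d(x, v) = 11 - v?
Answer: -908782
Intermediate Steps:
934*(d(-5, 39) - 945) = 934*((11 - 1*39) - 945) = 934*((11 - 39) - 945) = 934*(-28 - 945) = 934*(-973) = -908782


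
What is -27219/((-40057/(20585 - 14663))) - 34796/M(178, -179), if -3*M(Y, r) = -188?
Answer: 6530605617/1882679 ≈ 3468.8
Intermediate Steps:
M(Y, r) = 188/3 (M(Y, r) = -⅓*(-188) = 188/3)
-27219/((-40057/(20585 - 14663))) - 34796/M(178, -179) = -27219/((-40057/(20585 - 14663))) - 34796/188/3 = -27219/((-40057/5922)) - 34796*3/188 = -27219/((-40057*1/5922)) - 26097/47 = -27219/(-40057/5922) - 26097/47 = -27219*(-5922/40057) - 26097/47 = 161190918/40057 - 26097/47 = 6530605617/1882679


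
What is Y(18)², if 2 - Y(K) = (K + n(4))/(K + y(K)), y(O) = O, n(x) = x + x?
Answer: 529/324 ≈ 1.6327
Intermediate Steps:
n(x) = 2*x
Y(K) = 2 - (8 + K)/(2*K) (Y(K) = 2 - (K + 2*4)/(K + K) = 2 - (K + 8)/(2*K) = 2 - (8 + K)*1/(2*K) = 2 - (8 + K)/(2*K))
Y(18)² = (3/2 - 4/18)² = (3/2 - 4*1/18)² = (3/2 - 2/9)² = (23/18)² = 529/324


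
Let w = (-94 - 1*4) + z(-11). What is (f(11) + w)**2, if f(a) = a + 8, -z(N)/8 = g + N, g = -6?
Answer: 3249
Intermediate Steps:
z(N) = 48 - 8*N (z(N) = -8*(-6 + N) = 48 - 8*N)
w = 38 (w = (-94 - 1*4) + (48 - 8*(-11)) = (-94 - 4) + (48 + 88) = -98 + 136 = 38)
f(a) = 8 + a
(f(11) + w)**2 = ((8 + 11) + 38)**2 = (19 + 38)**2 = 57**2 = 3249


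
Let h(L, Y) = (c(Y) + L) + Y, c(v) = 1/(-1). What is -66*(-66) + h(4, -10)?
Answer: 4349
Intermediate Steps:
c(v) = -1
h(L, Y) = -1 + L + Y (h(L, Y) = (-1 + L) + Y = -1 + L + Y)
-66*(-66) + h(4, -10) = -66*(-66) + (-1 + 4 - 10) = 4356 - 7 = 4349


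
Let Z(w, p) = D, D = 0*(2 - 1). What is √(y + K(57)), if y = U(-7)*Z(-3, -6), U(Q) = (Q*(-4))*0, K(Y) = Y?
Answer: √57 ≈ 7.5498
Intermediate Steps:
D = 0 (D = 0*1 = 0)
Z(w, p) = 0
U(Q) = 0 (U(Q) = -4*Q*0 = 0)
y = 0 (y = 0*0 = 0)
√(y + K(57)) = √(0 + 57) = √57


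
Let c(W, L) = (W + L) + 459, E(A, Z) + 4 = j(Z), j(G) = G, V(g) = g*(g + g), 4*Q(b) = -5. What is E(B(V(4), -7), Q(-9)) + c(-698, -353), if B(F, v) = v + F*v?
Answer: -2389/4 ≈ -597.25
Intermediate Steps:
Q(b) = -5/4 (Q(b) = (1/4)*(-5) = -5/4)
V(g) = 2*g**2 (V(g) = g*(2*g) = 2*g**2)
E(A, Z) = -4 + Z
c(W, L) = 459 + L + W (c(W, L) = (L + W) + 459 = 459 + L + W)
E(B(V(4), -7), Q(-9)) + c(-698, -353) = (-4 - 5/4) + (459 - 353 - 698) = -21/4 - 592 = -2389/4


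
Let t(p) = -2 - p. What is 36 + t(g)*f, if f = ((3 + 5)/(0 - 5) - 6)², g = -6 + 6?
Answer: -1988/25 ≈ -79.520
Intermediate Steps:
g = 0
f = 1444/25 (f = (8/(-5) - 6)² = (8*(-⅕) - 6)² = (-8/5 - 6)² = (-38/5)² = 1444/25 ≈ 57.760)
36 + t(g)*f = 36 + (-2 - 1*0)*(1444/25) = 36 + (-2 + 0)*(1444/25) = 36 - 2*1444/25 = 36 - 2888/25 = -1988/25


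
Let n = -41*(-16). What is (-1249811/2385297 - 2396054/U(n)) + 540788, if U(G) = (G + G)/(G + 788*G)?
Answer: -2253396076171766/2385297 ≈ -9.4470e+8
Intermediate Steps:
n = 656
U(G) = 2/789 (U(G) = (2*G)/((789*G)) = (2*G)*(1/(789*G)) = 2/789)
(-1249811/2385297 - 2396054/U(n)) + 540788 = (-1249811/2385297 - 2396054/2/789) + 540788 = (-1249811*1/2385297 - 2396054*789/2) + 540788 = (-1249811/2385297 - 945243303) + 540788 = -2254686016165802/2385297 + 540788 = -2253396076171766/2385297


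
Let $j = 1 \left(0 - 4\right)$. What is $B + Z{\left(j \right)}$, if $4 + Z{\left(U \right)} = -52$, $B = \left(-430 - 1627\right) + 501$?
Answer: $-1612$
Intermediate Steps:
$j = -4$ ($j = 1 \left(-4\right) = -4$)
$B = -1556$ ($B = -2057 + 501 = -1556$)
$Z{\left(U \right)} = -56$ ($Z{\left(U \right)} = -4 - 52 = -56$)
$B + Z{\left(j \right)} = -1556 - 56 = -1612$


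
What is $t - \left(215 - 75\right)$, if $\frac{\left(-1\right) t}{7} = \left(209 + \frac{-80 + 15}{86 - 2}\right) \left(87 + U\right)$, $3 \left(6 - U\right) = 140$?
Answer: $- \frac{2436289}{36} \approx -67675.0$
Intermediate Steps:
$U = - \frac{122}{3}$ ($U = 6 - \frac{140}{3} = - \frac{122}{3} \approx -40.667$)
$t = - \frac{2431249}{36}$ ($t = - 7 \left(209 + \frac{-80 + 15}{86 - 2}\right) \left(87 - \frac{122}{3}\right) = - 7 \left(209 - \frac{65}{84}\right) \frac{139}{3} = - 7 \cdot \frac{17491}{84} \cdot \frac{139}{3} = \left(-7\right) \frac{2431249}{252} = - \frac{2431249}{36} \approx -67535.0$)
$t - \left(215 - 75\right) = - \frac{2431249}{36} - \left(215 - 75\right) = - \frac{2431249}{36} - 140 = - \frac{2436289}{36}$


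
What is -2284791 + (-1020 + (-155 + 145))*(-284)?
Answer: -1992271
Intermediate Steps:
-2284791 + (-1020 + (-155 + 145))*(-284) = -2284791 + (-1020 - 10)*(-284) = -2284791 - 1030*(-284) = -2284791 + 292520 = -1992271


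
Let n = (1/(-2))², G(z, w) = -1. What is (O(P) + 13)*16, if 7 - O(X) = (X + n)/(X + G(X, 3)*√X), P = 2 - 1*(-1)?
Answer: 294 - 26*√3/3 ≈ 278.99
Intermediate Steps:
n = ¼ (n = (-½)² = ¼ ≈ 0.25000)
P = 3 (P = 2 + 1 = 3)
O(X) = 7 - (¼ + X)/(X - √X) (O(X) = 7 - (X + ¼)/(X - √X) = 7 - (¼ + X)/(X - √X))
(O(P) + 13)*16 = ((-¼ - 7*√3 + 6*3)/(3 - √3) + 13)*16 = ((-¼ - 7*√3 + 18)/(3 - √3) + 13)*16 = ((71/4 - 7*√3)/(3 - √3) + 13)*16 = (13 + (71/4 - 7*√3)/(3 - √3))*16 = 208 + 16*(71/4 - 7*√3)/(3 - √3)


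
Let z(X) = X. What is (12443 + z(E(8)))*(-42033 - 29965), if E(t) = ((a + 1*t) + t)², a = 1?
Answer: -916678536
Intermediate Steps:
E(t) = (1 + 2*t)² (E(t) = ((1 + 1*t) + t)² = ((1 + t) + t)² = (1 + 2*t)²)
(12443 + z(E(8)))*(-42033 - 29965) = (12443 + (1 + 2*8)²)*(-42033 - 29965) = (12443 + (1 + 16)²)*(-71998) = (12443 + 17²)*(-71998) = (12443 + 289)*(-71998) = 12732*(-71998) = -916678536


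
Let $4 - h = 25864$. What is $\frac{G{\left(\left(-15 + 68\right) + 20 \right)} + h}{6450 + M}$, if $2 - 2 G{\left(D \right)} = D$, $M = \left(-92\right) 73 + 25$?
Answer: $\frac{51791}{482} \approx 107.45$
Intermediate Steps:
$h = -25860$ ($h = 4 - 25864 = -25860$)
$M = -6691$ ($M = -6716 + 25 = -6691$)
$G{\left(D \right)} = 1 - \frac{D}{2}$
$\frac{G{\left(\left(-15 + 68\right) + 20 \right)} + h}{6450 + M} = \frac{\left(1 - \frac{\left(-15 + 68\right) + 20}{2}\right) - 25860}{6450 - 6691} = \frac{\left(1 - \frac{53 + 20}{2}\right) - 25860}{-241} = \left(\left(1 - \frac{73}{2}\right) - 25860\right) \left(- \frac{1}{241}\right) = \left(- \frac{71}{2} - 25860\right) \left(- \frac{1}{241}\right) = \left(- \frac{51791}{2}\right) \left(- \frac{1}{241}\right) = \frac{51791}{482}$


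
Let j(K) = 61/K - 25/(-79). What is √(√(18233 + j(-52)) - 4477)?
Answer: √(-18888086932 + 2054*√76919881415)/2054 ≈ 65.894*I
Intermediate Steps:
j(K) = 25/79 + 61/K (j(K) = 61/K - 25*(-1/79) = 61/K + 25/79 = 25/79 + 61/K)
√(√(18233 + j(-52)) - 4477) = √(√(18233 + (25/79 + 61/(-52))) - 4477) = √(√(18233 + (25/79 + 61*(-1/52))) - 4477) = √(√(18233 + (25/79 - 61/52)) - 4477) = √(√(18233 - 3519/4108) - 4477) = √(√(74897645/4108) - 4477) = √(√76919881415/2054 - 4477) = √(-4477 + √76919881415/2054)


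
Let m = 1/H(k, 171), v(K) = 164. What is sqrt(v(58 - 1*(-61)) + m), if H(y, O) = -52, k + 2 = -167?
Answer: sqrt(110851)/26 ≈ 12.805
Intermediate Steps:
k = -169 (k = -2 - 167 = -169)
m = -1/52 (m = 1/(-52) = -1/52 ≈ -0.019231)
sqrt(v(58 - 1*(-61)) + m) = sqrt(164 - 1/52) = sqrt(8527/52) = sqrt(110851)/26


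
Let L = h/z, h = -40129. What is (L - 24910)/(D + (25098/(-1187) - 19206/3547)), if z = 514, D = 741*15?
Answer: -54076400368141/23996368642998 ≈ -2.2535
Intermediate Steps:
D = 11115
L = -40129/514 ≈ -78.072
(L - 24910)/(D + (25098/(-1187) - 19206/3547)) = (-40129/514 - 24910)/(11115 + (25098/(-1187) - 19206/3547)) = -12843869/(514*(11115 + (25098*(-1/1187) - 19206*1/3547))) = -12843869/(514*(11115 + (-25098/1187 - 19206/3547))) = -12843869/(514*(11115 - 111820128/4210289)) = -12843869/(514*46685542107/4210289) = -12843869/514*4210289/46685542107 = -54076400368141/23996368642998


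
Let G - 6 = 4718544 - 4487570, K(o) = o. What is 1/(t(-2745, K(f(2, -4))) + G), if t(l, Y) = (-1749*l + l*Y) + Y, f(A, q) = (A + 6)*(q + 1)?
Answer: 1/5097841 ≈ 1.9616e-7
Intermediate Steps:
f(A, q) = (1 + q)*(6 + A) (f(A, q) = (6 + A)*(1 + q) = (1 + q)*(6 + A))
G = 230980 (G = 6 + (4718544 - 4487570) = 6 + 230974 = 230980)
t(l, Y) = Y - 1749*l + Y*l (t(l, Y) = (-1749*l + Y*l) + Y = Y - 1749*l + Y*l)
1/(t(-2745, K(f(2, -4))) + G) = 1/(((6 + 2 + 6*(-4) + 2*(-4)) - 1749*(-2745) + (6 + 2 + 6*(-4) + 2*(-4))*(-2745)) + 230980) = 1/(((6 + 2 - 24 - 8) + 4801005 + (6 + 2 - 24 - 8)*(-2745)) + 230980) = 1/((-24 + 4801005 - 24*(-2745)) + 230980) = 1/((-24 + 4801005 + 65880) + 230980) = 1/(4866861 + 230980) = 1/5097841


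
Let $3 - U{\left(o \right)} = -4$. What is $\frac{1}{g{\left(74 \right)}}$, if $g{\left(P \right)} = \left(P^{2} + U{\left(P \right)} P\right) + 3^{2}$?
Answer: $\frac{1}{6003} \approx 0.00016658$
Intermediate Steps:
$U{\left(o \right)} = 7$ ($U{\left(o \right)} = 3 - -4 = 3 + 4 = 7$)
$g{\left(P \right)} = 9 + P^{2} + 7 P$ ($g{\left(P \right)} = \left(P^{2} + 7 P\right) + 3^{2} = \left(P^{2} + 7 P\right) + 9 = 9 + P^{2} + 7 P$)
$\frac{1}{g{\left(74 \right)}} = \frac{1}{9 + 74^{2} + 7 \cdot 74} = \frac{1}{9 + 5476 + 518} = \frac{1}{6003}$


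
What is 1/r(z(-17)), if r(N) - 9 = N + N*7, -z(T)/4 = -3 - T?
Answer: -1/439 ≈ -0.0022779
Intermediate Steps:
z(T) = 12 + 4*T (z(T) = -4*(-3 - T) = 12 + 4*T)
r(N) = 9 + 8*N (r(N) = 9 + (N + N*7) = 9 + (N + 7*N) = 9 + 8*N)
1/r(z(-17)) = 1/(9 + 8*(12 + 4*(-17))) = 1/(9 + 8*(12 - 68)) = 1/(9 + 8*(-56)) = 1/(9 - 448) = 1/(-439) = -1/439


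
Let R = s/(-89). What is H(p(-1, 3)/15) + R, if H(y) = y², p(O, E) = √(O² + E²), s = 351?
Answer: -15617/4005 ≈ -3.8994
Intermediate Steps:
p(O, E) = √(E² + O²)
R = -351/89 (R = 351/(-89) = 351*(-1/89) = -351/89 ≈ -3.9438)
H(p(-1, 3)/15) + R = (√(3² + (-1)²)/15)² - 351/89 = (√(9 + 1)*(1/15))² - 351/89 = (√10*(1/15))² - 351/89 = (√10/15)² - 351/89 = 2/45 - 351/89 = -15617/4005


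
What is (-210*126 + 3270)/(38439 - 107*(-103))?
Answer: -2319/4946 ≈ -0.46886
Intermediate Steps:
(-210*126 + 3270)/(38439 - 107*(-103)) = (-26460 + 3270)/(38439 + 11021) = -23190/49460 = -23190*1/49460 = -2319/4946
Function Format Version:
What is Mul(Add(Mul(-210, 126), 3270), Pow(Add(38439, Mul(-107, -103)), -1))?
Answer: Rational(-2319, 4946) ≈ -0.46886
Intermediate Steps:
Mul(Add(Mul(-210, 126), 3270), Pow(Add(38439, Mul(-107, -103)), -1)) = Mul(Add(-26460, 3270), Pow(Add(38439, 11021), -1)) = Mul(-23190, Pow(49460, -1)) = Mul(-23190, Rational(1, 49460)) = Rational(-2319, 4946)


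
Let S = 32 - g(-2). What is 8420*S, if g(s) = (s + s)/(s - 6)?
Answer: 265230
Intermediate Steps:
g(s) = 2*s/(-6 + s) (g(s) = (2*s)/(-6 + s) = 2*s/(-6 + s))
S = 63/2 (S = 32 - 2*(-2)/(-6 - 2) = 32 - 2*(-2)/(-8) = 32 - 2*(-2)*(-1)/8 = 32 - 1*½ = 32 - ½ = 63/2 ≈ 31.500)
8420*S = 8420*(63/2) = 265230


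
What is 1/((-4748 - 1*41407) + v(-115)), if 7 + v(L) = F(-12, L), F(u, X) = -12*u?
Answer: -1/46018 ≈ -2.1731e-5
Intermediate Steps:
v(L) = 137 (v(L) = -7 - 12*(-12) = -7 + 144 = 137)
1/((-4748 - 1*41407) + v(-115)) = 1/((-4748 - 1*41407) + 137) = 1/((-4748 - 41407) + 137) = 1/(-46155 + 137) = 1/(-46018) = -1/46018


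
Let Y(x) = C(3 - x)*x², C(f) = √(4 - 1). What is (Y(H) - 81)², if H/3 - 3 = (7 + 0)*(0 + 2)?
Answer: 20302164 - 421362*√3 ≈ 1.9572e+7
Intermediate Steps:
H = 51 (H = 9 + 3*((7 + 0)*(0 + 2)) = 9 + 3*(7*2) = 9 + 3*14 = 9 + 42 = 51)
C(f) = √3
Y(x) = √3*x²
(Y(H) - 81)² = (√3*51² - 81)² = (√3*2601 - 81)² = (2601*√3 - 81)² = (-81 + 2601*√3)²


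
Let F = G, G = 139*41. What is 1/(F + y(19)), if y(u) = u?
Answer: 1/5718 ≈ 0.00017489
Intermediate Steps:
G = 5699
F = 5699
1/(F + y(19)) = 1/(5699 + 19) = 1/5718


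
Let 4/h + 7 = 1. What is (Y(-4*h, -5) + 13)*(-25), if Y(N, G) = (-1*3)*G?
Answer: -700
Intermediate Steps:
h = -⅔ (h = 4/(-7 + 1) = 4/(-6) = 4*(-⅙) = -⅔ ≈ -0.66667)
Y(N, G) = -3*G
(Y(-4*h, -5) + 13)*(-25) = (-3*(-5) + 13)*(-25) = (15 + 13)*(-25) = 28*(-25) = -700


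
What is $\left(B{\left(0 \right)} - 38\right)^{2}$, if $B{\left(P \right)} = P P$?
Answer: $1444$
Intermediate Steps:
$B{\left(P \right)} = P^{2}$
$\left(B{\left(0 \right)} - 38\right)^{2} = \left(0^{2} - 38\right)^{2} = \left(0 - 38\right)^{2} = \left(-38\right)^{2} = 1444$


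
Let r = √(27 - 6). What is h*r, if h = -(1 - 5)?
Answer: 4*√21 ≈ 18.330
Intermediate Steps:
r = √21 ≈ 4.5826
h = 4 (h = -1*(-4) = 4)
h*r = 4*√21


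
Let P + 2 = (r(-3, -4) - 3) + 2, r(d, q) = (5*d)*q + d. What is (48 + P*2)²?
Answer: 24336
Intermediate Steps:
r(d, q) = d + 5*d*q (r(d, q) = 5*d*q + d = d + 5*d*q)
P = 54 (P = -2 + ((-3*(1 + 5*(-4)) - 3) + 2) = -2 + ((-3*(1 - 20) - 3) + 2) = -2 + ((-3*(-19) - 3) + 2) = -2 + ((57 - 3) + 2) = -2 + (54 + 2) = -2 + 56 = 54)
(48 + P*2)² = (48 + 54*2)² = (48 + 108)² = 156² = 24336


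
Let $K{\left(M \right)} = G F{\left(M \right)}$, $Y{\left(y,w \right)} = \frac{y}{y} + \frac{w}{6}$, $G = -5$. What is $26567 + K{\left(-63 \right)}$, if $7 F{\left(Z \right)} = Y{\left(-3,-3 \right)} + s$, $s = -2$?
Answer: $\frac{371953}{14} \approx 26568.0$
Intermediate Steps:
$Y{\left(y,w \right)} = 1 + \frac{w}{6}$ ($Y{\left(y,w \right)} = 1 + w \frac{1}{6} = 1 + \frac{w}{6}$)
$F{\left(Z \right)} = - \frac{3}{14}$ ($F{\left(Z \right)} = \frac{\left(1 + \frac{1}{6} \left(-3\right)\right) - 2}{7} = \frac{\left(1 - \frac{1}{2}\right) - 2}{7} = \frac{\frac{1}{2} - 2}{7} = \frac{1}{7} \left(- \frac{3}{2}\right) = - \frac{3}{14}$)
$K{\left(M \right)} = \frac{15}{14}$ ($K{\left(M \right)} = \left(-5\right) \left(- \frac{3}{14}\right) = \frac{15}{14}$)
$26567 + K{\left(-63 \right)} = 26567 + \frac{15}{14} = \frac{371953}{14}$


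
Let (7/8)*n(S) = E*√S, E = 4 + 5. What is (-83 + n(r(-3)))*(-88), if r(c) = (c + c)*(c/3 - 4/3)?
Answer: 7304 - 6336*√14/7 ≈ 3917.3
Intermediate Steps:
E = 9
r(c) = 2*c*(-4/3 + c/3) (r(c) = (2*c)*(c*(⅓) - 4*⅓) = (2*c)*(c/3 - 4/3) = (2*c)*(-4/3 + c/3) = 2*c*(-4/3 + c/3))
n(S) = 72*√S/7 (n(S) = 8*(9*√S)/7 = 72*√S/7)
(-83 + n(r(-3)))*(-88) = (-83 + 72*√((⅔)*(-3)*(-4 - 3))/7)*(-88) = (-83 + 72*√((⅔)*(-3)*(-7))/7)*(-88) = (-83 + 72*√14/7)*(-88) = 7304 - 6336*√14/7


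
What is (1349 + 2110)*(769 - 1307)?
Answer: -1860942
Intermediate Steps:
(1349 + 2110)*(769 - 1307) = 3459*(-538) = -1860942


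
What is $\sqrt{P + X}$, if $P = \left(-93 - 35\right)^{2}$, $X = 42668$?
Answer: $2 \sqrt{14763} \approx 243.01$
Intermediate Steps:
$P = 16384$ ($P = \left(-128\right)^{2} = 16384$)
$\sqrt{P + X} = \sqrt{16384 + 42668} = \sqrt{59052} = 2 \sqrt{14763}$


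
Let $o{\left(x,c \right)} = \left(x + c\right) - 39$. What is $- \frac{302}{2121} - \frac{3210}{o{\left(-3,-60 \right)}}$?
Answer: $\frac{1129601}{36057} \approx 31.328$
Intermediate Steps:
$o{\left(x,c \right)} = -39 + c + x$ ($o{\left(x,c \right)} = \left(c + x\right) - 39 = -39 + c + x$)
$- \frac{302}{2121} - \frac{3210}{o{\left(-3,-60 \right)}} = - \frac{302}{2121} - \frac{3210}{-39 - 60 - 3} = \left(-302\right) \frac{1}{2121} - \frac{3210}{-102} = - \frac{302}{2121} - - \frac{535}{17} = - \frac{302}{2121} + \frac{535}{17} = \frac{1129601}{36057}$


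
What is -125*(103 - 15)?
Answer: -11000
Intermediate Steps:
-125*(103 - 15) = -125*88 = -11000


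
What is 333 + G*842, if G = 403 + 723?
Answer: 948425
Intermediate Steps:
G = 1126
333 + G*842 = 333 + 1126*842 = 333 + 948092 = 948425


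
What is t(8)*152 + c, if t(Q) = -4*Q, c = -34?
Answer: -4898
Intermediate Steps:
t(8)*152 + c = -4*8*152 - 34 = -32*152 - 34 = -4864 - 34 = -4898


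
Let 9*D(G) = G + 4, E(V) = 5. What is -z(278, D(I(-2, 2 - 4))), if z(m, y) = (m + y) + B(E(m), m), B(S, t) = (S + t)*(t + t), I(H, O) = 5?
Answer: -157627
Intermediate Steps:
B(S, t) = 2*t*(S + t) (B(S, t) = (S + t)*(2*t) = 2*t*(S + t))
D(G) = 4/9 + G/9 (D(G) = (G + 4)/9 = (4 + G)/9 = 4/9 + G/9)
z(m, y) = m + y + 2*m*(5 + m) (z(m, y) = (m + y) + 2*m*(5 + m) = m + y + 2*m*(5 + m))
-z(278, D(I(-2, 2 - 4))) = -(278 + (4/9 + (⅑)*5) + 2*278*(5 + 278)) = -(278 + (4/9 + 5/9) + 2*278*283) = -(278 + 1 + 157348) = -1*157627 = -157627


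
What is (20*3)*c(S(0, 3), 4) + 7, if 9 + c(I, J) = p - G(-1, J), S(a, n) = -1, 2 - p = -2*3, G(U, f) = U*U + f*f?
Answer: -1073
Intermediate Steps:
G(U, f) = U² + f²
p = 8 (p = 2 - (-2)*3 = 2 - 1*(-6) = 2 + 6 = 8)
c(I, J) = -2 - J² (c(I, J) = -9 + (8 - ((-1)² + J²)) = -9 + (8 - (1 + J²)) = -9 + (8 + (-1 - J²)) = -9 + (7 - J²) = -2 - J²)
(20*3)*c(S(0, 3), 4) + 7 = (20*3)*(-2 - 1*4²) + 7 = 60*(-2 - 1*16) + 7 = 60*(-2 - 16) + 7 = 60*(-18) + 7 = -1080 + 7 = -1073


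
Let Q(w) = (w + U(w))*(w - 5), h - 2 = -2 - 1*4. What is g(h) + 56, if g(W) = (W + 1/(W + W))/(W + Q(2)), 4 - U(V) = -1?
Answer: 11233/200 ≈ 56.165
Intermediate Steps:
U(V) = 5 (U(V) = 4 - 1*(-1) = 4 + 1 = 5)
h = -4 (h = 2 + (-2 - 1*4) = 2 + (-2 - 4) = 2 - 6 = -4)
Q(w) = (-5 + w)*(5 + w) (Q(w) = (w + 5)*(w - 5) = (5 + w)*(-5 + w) = (-5 + w)*(5 + w))
g(W) = (W + 1/(2*W))/(-21 + W) (g(W) = (W + 1/(W + W))/(W + (-25 + 2²)) = (W + 1/(2*W))/(W + (-25 + 4)) = (W + 1/(2*W))/(W - 21) = (W + 1/(2*W))/(-21 + W))
g(h) + 56 = (½ + (-4)²)/((-4)*(-21 - 4)) + 56 = -¼*(½ + 16)/(-25) + 56 = -¼*(-1/25)*33/2 + 56 = 33/200 + 56 = 11233/200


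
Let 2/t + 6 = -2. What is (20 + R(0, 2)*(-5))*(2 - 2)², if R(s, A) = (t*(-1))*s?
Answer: 0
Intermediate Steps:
t = -¼ (t = 2/(-6 - 2) = 2/(-8) = 2*(-⅛) = -¼ ≈ -0.25000)
R(s, A) = s/4 (R(s, A) = (-¼*(-1))*s = s/4)
(20 + R(0, 2)*(-5))*(2 - 2)² = (20 + ((¼)*0)*(-5))*(2 - 2)² = (20 + 0*(-5))*0² = (20 + 0)*0 = 20*0 = 0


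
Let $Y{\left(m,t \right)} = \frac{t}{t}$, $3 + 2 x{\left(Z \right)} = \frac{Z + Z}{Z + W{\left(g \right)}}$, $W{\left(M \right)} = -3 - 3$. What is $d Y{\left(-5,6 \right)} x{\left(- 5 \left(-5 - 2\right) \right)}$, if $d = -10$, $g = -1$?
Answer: $\frac{85}{29} \approx 2.931$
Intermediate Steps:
$W{\left(M \right)} = -6$
$x{\left(Z \right)} = - \frac{3}{2} + \frac{Z}{-6 + Z}$ ($x{\left(Z \right)} = - \frac{3}{2} + \frac{\left(Z + Z\right) \frac{1}{Z - 6}}{2} = - \frac{3}{2} + \frac{2 Z \frac{1}{-6 + Z}}{2} = - \frac{3}{2} + \frac{Z}{-6 + Z}$)
$Y{\left(m,t \right)} = 1$
$d Y{\left(-5,6 \right)} x{\left(- 5 \left(-5 - 2\right) \right)} = \left(-10\right) 1 \frac{18 - - 5 \left(-5 - 2\right)}{2 \left(-6 - 5 \left(-5 - 2\right)\right)} = - 10 \frac{18 - \left(-5\right) \left(-7\right)}{2 \left(-6 - -35\right)} = - 10 \frac{18 - 35}{2 \left(-6 + 35\right)} = - 10 \frac{18 - 35}{2 \cdot 29} = - 10 \cdot \frac{1}{2} \cdot \frac{1}{29} \left(-17\right) = \left(-10\right) \left(- \frac{17}{58}\right) = \frac{85}{29}$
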